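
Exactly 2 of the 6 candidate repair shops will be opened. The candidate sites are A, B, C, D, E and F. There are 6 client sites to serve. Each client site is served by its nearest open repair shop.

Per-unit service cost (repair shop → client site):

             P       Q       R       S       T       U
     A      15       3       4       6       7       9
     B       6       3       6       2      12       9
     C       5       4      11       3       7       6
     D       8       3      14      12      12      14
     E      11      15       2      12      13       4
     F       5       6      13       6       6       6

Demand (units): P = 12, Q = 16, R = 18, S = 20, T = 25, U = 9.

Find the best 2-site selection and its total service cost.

Choose C and E; total service cost 431.

With exactly 2 open, each client site uses its cheapest among the chosen.
{C, E}: P→C 5·12=60, Q→C 4·16=64, R→E 2·18=36, S→C 3·20=60, T→C 7·25=175, U→E 4·9=36. Service cost 431.
{B, F}: service cost 460
{A, C}: service cost 469
Among all 15 size-2 choices, {C, E} is lowest.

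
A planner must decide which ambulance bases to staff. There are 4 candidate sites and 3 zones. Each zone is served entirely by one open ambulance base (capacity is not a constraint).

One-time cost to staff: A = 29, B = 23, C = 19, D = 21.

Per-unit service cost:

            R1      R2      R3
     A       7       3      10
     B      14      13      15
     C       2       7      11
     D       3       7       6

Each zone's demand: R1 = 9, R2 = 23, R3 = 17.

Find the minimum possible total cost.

Minimum total cost: 248

For any fixed open set, each zone goes to its cheapest open site; total = fixed + service.
{A, D}: R1→D 3·9=27, R2→A 3·23=69, R3→D 6·17=102. Service 198; fixed 50; total 248.
{A, C, D}: R1→C 2·9=18, R2→A 3·23=69, R3→D 6·17=102. Service 189; fixed 69; total 258.
{A, B, D}: R1→D 3·9=27, R2→A 3·23=69, R3→D 6·17=102. Service 198; fixed 73; total 271.
{A, B, C, D}: R1→C 2·9=18, R2→A 3·23=69, R3→D 6·17=102. Service 189; fixed 92; total 281.
No other subset beats 248.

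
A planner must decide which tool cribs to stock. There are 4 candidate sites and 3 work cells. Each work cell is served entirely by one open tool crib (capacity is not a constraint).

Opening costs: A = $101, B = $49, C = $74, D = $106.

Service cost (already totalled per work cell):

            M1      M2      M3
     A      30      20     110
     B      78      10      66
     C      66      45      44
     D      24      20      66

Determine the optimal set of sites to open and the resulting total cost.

For any fixed open set, each work cell goes to its cheapest open site; total = fixed + service.
{B}: M1→B 78, M2→B 10, M3→B 66. Service 154; fixed 49; total 203.
{D}: M1→D 24, M2→D 20, M3→D 66. Service 110; fixed 106; total 216.
{C}: service 155 + fixed 74 = 229
{A, B, C, D}: service 78 + fixed 330 = 408
No other subset beats 203.

Open B only; minimum total cost 203.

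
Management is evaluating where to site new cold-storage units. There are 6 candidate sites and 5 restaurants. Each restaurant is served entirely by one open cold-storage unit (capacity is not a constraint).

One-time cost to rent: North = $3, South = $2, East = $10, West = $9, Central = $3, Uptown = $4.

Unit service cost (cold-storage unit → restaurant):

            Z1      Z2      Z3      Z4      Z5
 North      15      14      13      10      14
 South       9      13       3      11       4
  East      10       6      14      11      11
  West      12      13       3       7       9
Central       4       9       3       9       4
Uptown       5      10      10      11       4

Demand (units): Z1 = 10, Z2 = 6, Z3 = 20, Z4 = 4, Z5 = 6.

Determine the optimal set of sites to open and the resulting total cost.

Open East and Central; minimum total cost 209.

For any fixed open set, each restaurant goes to its cheapest open site; total = fixed + service.
{East, Central}: Z1→Central 4·10=40, Z2→East 6·6=36, Z3→Central 3·20=60, Z4→Central 9·4=36, Z5→Central 4·6=24. Service 196; fixed 13; total 209.
{East, West, Central}: service 188 + fixed 22 = 210
{South, East, Central}: service 196 + fixed 15 = 211
{North, South, East, West, Central, Uptown}: service 188 + fixed 31 = 219
No other subset beats 209.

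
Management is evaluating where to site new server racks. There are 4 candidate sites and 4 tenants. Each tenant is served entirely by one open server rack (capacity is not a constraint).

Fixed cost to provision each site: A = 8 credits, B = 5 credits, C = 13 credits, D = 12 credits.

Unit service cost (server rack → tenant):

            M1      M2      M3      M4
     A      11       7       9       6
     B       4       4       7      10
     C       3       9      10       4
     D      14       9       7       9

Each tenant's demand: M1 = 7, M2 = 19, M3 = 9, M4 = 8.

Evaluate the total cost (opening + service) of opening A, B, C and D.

Each tenant is assigned to its cheapest site among the open ones.
{A, B, C, D}: M1→C 3·7=21, M2→B 4·19=76, M3→B 7·9=63, M4→C 4·8=32. Service 192; fixed 38; total 230.

Total cost: 230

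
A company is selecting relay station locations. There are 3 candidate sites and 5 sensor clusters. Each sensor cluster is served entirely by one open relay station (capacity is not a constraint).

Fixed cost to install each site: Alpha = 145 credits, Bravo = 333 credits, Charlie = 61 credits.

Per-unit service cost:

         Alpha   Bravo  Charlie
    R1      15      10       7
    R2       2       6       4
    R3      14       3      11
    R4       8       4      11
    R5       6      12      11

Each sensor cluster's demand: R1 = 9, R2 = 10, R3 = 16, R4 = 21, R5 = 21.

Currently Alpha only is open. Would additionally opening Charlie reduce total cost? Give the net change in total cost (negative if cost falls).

Yes — net change −59 (cost falls by 59).

Current service cost with {Alpha}: 673.
Adding Charlie: each sensor cluster re-picks its cheapest; new service cost 553, saving 120.
Extra fixed cost: 61. Net change = 61 − 120 = -59.
(Totals: 818 → 759.)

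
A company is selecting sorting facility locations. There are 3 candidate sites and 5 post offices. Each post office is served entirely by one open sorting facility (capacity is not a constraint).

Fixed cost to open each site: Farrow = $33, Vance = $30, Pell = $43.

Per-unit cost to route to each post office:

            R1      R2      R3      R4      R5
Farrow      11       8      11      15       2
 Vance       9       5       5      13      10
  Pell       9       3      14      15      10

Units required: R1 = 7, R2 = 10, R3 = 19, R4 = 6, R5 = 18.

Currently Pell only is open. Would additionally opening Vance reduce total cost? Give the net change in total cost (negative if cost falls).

Current service cost with {Pell}: 629.
Adding Vance: each post office re-picks its cheapest; new service cost 446, saving 183.
Extra fixed cost: 30. Net change = 30 − 183 = -153.
(Totals: 672 → 519.)

Yes — net change −153 (cost falls by 153).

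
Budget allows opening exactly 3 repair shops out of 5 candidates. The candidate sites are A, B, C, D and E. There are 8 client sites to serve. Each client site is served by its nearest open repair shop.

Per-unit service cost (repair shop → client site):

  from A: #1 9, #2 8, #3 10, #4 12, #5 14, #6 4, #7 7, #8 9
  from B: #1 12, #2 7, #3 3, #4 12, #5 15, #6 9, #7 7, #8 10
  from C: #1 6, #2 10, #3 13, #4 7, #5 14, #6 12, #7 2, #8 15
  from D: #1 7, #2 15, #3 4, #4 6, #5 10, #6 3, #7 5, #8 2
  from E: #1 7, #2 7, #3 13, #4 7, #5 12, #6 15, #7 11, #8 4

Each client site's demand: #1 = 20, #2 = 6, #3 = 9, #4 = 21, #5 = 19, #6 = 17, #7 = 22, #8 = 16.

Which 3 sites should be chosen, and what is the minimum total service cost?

Choose B, C and D; total service cost 632.

With exactly 3 open, each client site uses its cheapest among the chosen.
{B, C, D}: #1→C 6·20=120, #2→B 7·6=42, #3→B 3·9=27, #4→D 6·21=126, #5→D 10·19=190, #6→D 3·17=51, #7→C 2·22=44, #8→D 2·16=32. Service cost 632.
{C, D, E}: service cost 641
{A, C, D}: service cost 647
Among all 10 size-3 choices, {B, C, D} is lowest.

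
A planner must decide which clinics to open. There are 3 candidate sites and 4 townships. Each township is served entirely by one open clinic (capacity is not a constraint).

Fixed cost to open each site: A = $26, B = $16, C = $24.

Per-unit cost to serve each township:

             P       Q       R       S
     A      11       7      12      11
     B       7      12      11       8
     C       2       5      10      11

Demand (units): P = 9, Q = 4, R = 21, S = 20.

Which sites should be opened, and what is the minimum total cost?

Open B and C; minimum total cost 448.

For any fixed open set, each township goes to its cheapest open site; total = fixed + service.
{B, C}: P→C 2·9=18, Q→C 5·4=20, R→C 10·21=210, S→B 8·20=160. Service 408; fixed 40; total 448.
{A, B, C}: service 408 + fixed 66 = 474
{C}: service 468 + fixed 24 = 492
{B}: P→B 7·9=63, Q→B 12·4=48, R→B 11·21=231, S→B 8·20=160. Service 502; fixed 16; total 518.
No other subset beats 448.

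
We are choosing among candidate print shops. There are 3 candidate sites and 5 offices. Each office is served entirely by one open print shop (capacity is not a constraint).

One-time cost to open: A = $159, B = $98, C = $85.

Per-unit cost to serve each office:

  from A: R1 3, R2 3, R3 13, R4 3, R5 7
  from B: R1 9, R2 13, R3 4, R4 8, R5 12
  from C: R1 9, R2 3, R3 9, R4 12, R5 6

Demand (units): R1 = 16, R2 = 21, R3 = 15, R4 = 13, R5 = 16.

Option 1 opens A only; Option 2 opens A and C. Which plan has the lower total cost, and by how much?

Option 1 is cheaper by 9.

Option 1: {A}: R1→A 3·16=48, R2→A 3·21=63, R3→A 13·15=195, R4→A 3·13=39, R5→A 7·16=112. Service 457; fixed 159; total 616.
Option 2: {A, C}: R1→A 3·16=48, R2→A 3·21=63, R3→C 9·15=135, R4→A 3·13=39, R5→C 6·16=96. Service 381; fixed 244; total 625.
Difference: |616 − 625| = 9.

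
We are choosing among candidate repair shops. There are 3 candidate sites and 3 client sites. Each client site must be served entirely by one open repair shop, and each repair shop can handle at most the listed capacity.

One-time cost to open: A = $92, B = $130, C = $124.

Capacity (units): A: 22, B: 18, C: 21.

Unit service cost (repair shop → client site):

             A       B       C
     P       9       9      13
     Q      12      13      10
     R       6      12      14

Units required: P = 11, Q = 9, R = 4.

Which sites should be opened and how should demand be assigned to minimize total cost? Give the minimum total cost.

Open {A, C}: P→A 9·11=99, Q→C 10·9=90, R→A 6·4=24.
Loads: A carries 15/22, C carries 9/21. Service 213; fixed 216; total 429.
Next best feasible plan costs 453.

Minimum total cost: 429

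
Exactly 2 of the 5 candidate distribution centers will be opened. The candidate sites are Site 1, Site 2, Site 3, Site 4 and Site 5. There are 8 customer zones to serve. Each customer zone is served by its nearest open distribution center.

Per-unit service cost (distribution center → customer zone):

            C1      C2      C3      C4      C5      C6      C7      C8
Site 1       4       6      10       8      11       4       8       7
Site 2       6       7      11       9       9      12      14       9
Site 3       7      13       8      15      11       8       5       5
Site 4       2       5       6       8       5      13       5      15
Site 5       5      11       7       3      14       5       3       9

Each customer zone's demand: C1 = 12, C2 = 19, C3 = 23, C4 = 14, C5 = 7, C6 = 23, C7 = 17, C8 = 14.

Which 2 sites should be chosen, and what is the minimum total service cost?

Choose Site 4 and Site 5; total service cost 626.

With exactly 2 open, each customer zone uses its cheapest among the chosen.
{Site 4, Site 5}: C1→Site 4 2·12=24, C2→Site 4 5·19=95, C3→Site 4 6·23=138, C4→Site 5 3·14=42, C5→Site 4 5·7=35, C6→Site 5 5·23=115, C7→Site 5 3·17=51, C8→Site 5 9·14=126. Service cost 626.
{Site 1, Site 4}: service cost 679
{Site 1, Site 5}: service cost 683
Among all 10 size-2 choices, {Site 4, Site 5} is lowest.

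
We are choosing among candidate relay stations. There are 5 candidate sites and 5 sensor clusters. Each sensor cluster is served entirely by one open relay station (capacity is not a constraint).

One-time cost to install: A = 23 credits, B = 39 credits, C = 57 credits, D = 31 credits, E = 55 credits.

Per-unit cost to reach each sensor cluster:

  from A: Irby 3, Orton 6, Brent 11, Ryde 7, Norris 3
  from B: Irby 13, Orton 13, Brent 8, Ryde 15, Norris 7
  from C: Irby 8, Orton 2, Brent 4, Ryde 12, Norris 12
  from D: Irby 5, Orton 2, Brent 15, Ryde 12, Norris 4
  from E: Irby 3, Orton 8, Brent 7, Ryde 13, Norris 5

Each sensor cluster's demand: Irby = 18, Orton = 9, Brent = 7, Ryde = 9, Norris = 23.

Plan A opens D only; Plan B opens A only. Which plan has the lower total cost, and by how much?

Plan B is cheaper by 104.

Plan A: {D}: Irby→D 5·18=90, Orton→D 2·9=18, Brent→D 15·7=105, Ryde→D 12·9=108, Norris→D 4·23=92. Service 413; fixed 31; total 444.
Plan B: {A}: Irby→A 3·18=54, Orton→A 6·9=54, Brent→A 11·7=77, Ryde→A 7·9=63, Norris→A 3·23=69. Service 317; fixed 23; total 340.
Difference: |444 − 340| = 104.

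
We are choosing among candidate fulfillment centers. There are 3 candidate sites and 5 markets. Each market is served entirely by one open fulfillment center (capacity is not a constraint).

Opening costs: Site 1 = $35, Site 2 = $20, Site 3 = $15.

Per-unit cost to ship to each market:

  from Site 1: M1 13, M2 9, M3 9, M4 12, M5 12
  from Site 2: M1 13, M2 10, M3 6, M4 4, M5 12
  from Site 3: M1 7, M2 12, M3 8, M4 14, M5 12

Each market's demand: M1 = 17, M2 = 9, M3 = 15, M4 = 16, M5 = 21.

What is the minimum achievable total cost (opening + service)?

For any fixed open set, each market goes to its cheapest open site; total = fixed + service.
{Site 2, Site 3}: M1→Site 3 7·17=119, M2→Site 2 10·9=90, M3→Site 2 6·15=90, M4→Site 2 4·16=64, M5→Site 2 12·21=252. Service 615; fixed 35; total 650.
{Site 1, Site 2, Site 3}: M1→Site 3 7·17=119, M2→Site 1 9·9=81, M3→Site 2 6·15=90, M4→Site 2 4·16=64, M5→Site 1 12·21=252. Service 606; fixed 70; total 676.
{Site 2}: service 717 + fixed 20 = 737
{Site 3}: service 823 + fixed 15 = 838
No other subset beats 650.

Minimum total cost: 650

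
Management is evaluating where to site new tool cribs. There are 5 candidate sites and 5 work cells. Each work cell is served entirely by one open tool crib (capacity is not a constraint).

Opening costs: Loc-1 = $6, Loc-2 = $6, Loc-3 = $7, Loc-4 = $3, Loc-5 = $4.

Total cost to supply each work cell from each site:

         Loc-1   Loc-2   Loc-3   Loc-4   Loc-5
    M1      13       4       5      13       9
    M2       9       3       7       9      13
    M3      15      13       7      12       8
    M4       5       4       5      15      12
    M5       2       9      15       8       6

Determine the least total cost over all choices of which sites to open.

Minimum total cost: 35

For any fixed open set, each work cell goes to its cheapest open site; total = fixed + service.
{Loc-2, Loc-5}: M1→Loc-2 4, M2→Loc-2 3, M3→Loc-5 8, M4→Loc-2 4, M5→Loc-5 6. Service 25; fixed 10; total 35.
{Loc-1, Loc-2, Loc-5}: service 21 + fixed 16 = 37
{Loc-1, Loc-2}: service 26 + fixed 12 = 38
{Loc-1, Loc-2, Loc-3, Loc-4, Loc-5}: service 20 + fixed 26 = 46
No other subset beats 35.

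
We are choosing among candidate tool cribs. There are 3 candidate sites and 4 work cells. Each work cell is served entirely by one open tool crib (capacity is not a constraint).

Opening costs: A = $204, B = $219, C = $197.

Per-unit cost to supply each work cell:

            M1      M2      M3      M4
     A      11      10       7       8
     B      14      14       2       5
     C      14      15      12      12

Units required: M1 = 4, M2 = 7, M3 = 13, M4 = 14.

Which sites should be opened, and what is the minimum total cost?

For any fixed open set, each work cell goes to its cheapest open site; total = fixed + service.
{B}: M1→B 14·4=56, M2→B 14·7=98, M3→B 2·13=26, M4→B 5·14=70. Service 250; fixed 219; total 469.
{A}: service 317 + fixed 204 = 521
{A, B}: M1→A 11·4=44, M2→A 10·7=70, M3→B 2·13=26, M4→B 5·14=70. Service 210; fixed 423; total 633.
{A, B, C}: service 210 + fixed 620 = 830
No other subset beats 469.

Open B only; minimum total cost 469.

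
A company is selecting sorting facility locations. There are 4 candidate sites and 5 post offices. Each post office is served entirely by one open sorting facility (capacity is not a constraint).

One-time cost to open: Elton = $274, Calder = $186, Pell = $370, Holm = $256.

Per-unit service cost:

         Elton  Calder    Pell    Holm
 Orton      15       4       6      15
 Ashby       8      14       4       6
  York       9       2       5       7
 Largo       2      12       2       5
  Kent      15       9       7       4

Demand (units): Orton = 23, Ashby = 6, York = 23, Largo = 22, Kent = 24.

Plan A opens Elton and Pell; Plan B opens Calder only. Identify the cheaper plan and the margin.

Plan A: {Elton, Pell}: Orton→Pell 6·23=138, Ashby→Pell 4·6=24, York→Pell 5·23=115, Largo→Elton 2·22=44, Kent→Pell 7·24=168. Service 489; fixed 644; total 1133.
Plan B: {Calder}: Orton→Calder 4·23=92, Ashby→Calder 14·6=84, York→Calder 2·23=46, Largo→Calder 12·22=264, Kent→Calder 9·24=216. Service 702; fixed 186; total 888.
Difference: |1133 − 888| = 245.

Plan B is cheaper by 245.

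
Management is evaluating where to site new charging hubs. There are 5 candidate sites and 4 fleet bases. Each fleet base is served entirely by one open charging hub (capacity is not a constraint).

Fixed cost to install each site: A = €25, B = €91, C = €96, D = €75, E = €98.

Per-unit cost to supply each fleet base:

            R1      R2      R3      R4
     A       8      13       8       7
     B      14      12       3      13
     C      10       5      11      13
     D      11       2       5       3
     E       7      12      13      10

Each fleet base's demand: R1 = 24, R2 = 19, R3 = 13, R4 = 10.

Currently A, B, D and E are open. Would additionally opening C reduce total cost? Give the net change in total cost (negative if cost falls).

Current service cost with {A, B, D, E}: 275.
Adding C: each fleet base re-picks its cheapest; new service cost 275, saving 0.
Extra fixed cost: 96. Net change = 96 − 0 = 96.
(Totals: 564 → 660.)

No — net change +96 (cost rises by 96).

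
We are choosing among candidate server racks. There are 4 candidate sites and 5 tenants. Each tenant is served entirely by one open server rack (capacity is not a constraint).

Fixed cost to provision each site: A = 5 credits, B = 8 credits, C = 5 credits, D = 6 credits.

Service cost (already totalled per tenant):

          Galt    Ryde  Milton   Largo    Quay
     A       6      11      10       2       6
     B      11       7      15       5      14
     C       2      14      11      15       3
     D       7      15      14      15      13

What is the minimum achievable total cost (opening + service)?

Minimum total cost: 38

For any fixed open set, each tenant goes to its cheapest open site; total = fixed + service.
{A, C}: Galt→C 2, Ryde→A 11, Milton→A 10, Largo→A 2, Quay→C 3. Service 28; fixed 10; total 38.
{A}: Galt→A 6, Ryde→A 11, Milton→A 10, Largo→A 2, Quay→A 6. Service 35; fixed 5; total 40.
{B, C}: Galt→C 2, Ryde→B 7, Milton→C 11, Largo→B 5, Quay→C 3. Service 28; fixed 13; total 41.
{A, B, C, D}: Galt→C 2, Ryde→B 7, Milton→A 10, Largo→A 2, Quay→C 3. Service 24; fixed 24; total 48.
No other subset beats 38.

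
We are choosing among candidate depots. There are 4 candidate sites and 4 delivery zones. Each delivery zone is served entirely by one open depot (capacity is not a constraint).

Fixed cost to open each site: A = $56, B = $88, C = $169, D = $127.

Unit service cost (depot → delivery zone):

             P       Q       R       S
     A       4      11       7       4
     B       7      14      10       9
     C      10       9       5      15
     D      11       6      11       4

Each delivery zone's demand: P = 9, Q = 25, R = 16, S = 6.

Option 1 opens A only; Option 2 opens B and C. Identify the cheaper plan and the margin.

Option 1: {A}: P→A 4·9=36, Q→A 11·25=275, R→A 7·16=112, S→A 4·6=24. Service 447; fixed 56; total 503.
Option 2: {B, C}: P→B 7·9=63, Q→C 9·25=225, R→C 5·16=80, S→B 9·6=54. Service 422; fixed 257; total 679.
Difference: |503 − 679| = 176.

Option 1 is cheaper by 176.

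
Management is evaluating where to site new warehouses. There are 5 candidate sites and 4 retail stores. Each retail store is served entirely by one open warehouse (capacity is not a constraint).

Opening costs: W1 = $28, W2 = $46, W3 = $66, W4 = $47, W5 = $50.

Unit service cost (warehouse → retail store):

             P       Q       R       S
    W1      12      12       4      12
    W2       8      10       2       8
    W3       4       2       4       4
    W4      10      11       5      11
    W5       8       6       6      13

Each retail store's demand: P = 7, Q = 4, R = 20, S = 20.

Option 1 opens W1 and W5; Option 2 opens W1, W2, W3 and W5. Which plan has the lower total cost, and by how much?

Option 2 is cheaper by 132.

Option 1: {W1, W5}: P→W5 8·7=56, Q→W5 6·4=24, R→W1 4·20=80, S→W1 12·20=240. Service 400; fixed 78; total 478.
Option 2: {W1, W2, W3, W5}: P→W3 4·7=28, Q→W3 2·4=8, R→W2 2·20=40, S→W3 4·20=80. Service 156; fixed 190; total 346.
Difference: |478 − 346| = 132.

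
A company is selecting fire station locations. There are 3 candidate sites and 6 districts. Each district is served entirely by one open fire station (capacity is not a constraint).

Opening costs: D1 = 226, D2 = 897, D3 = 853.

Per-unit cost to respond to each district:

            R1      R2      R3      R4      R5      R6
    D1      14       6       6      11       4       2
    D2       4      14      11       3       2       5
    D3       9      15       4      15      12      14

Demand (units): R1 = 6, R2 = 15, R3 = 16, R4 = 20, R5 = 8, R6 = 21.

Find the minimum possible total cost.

Minimum total cost: 790

For any fixed open set, each district goes to its cheapest open site; total = fixed + service.
{D1}: R1→D1 14·6=84, R2→D1 6·15=90, R3→D1 6·16=96, R4→D1 11·20=220, R5→D1 4·8=32, R6→D1 2·21=42. Service 564; fixed 226; total 790.
{D1, D2}: R1→D2 4·6=24, R2→D1 6·15=90, R3→D1 6·16=96, R4→D2 3·20=60, R5→D2 2·8=16, R6→D1 2·21=42. Service 328; fixed 1123; total 1451.
{D2}: R1→D2 4·6=24, R2→D2 14·15=210, R3→D2 11·16=176, R4→D2 3·20=60, R5→D2 2·8=16, R6→D2 5·21=105. Service 591; fixed 897; total 1488.
{D1, D2, D3}: service 296 + fixed 1976 = 2272
No other subset beats 790.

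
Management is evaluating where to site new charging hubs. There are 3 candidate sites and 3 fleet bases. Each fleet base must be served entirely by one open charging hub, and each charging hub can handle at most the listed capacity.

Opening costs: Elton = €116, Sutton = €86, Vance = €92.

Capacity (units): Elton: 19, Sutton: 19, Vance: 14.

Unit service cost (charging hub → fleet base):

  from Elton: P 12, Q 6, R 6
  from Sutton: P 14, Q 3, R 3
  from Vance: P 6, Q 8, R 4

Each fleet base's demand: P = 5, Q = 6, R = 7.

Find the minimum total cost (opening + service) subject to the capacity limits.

Minimum total cost: 195

Open {Sutton}: P→Sutton 14·5=70, Q→Sutton 3·6=18, R→Sutton 3·7=21.
Loads: Sutton carries 18/19. Service 109; fixed 86; total 195.
Next best feasible plan costs 247.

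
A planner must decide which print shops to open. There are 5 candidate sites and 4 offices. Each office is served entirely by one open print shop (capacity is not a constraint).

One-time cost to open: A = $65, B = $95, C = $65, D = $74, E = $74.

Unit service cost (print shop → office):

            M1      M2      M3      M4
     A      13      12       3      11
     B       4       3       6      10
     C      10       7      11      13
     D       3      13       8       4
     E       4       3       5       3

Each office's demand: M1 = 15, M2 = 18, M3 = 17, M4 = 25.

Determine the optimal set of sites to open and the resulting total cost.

For any fixed open set, each office goes to its cheapest open site; total = fixed + service.
{E}: M1→E 4·15=60, M2→E 3·18=54, M3→E 5·17=85, M4→E 3·25=75. Service 274; fixed 74; total 348.
{A, E}: M1→E 4·15=60, M2→E 3·18=54, M3→A 3·17=51, M4→E 3·25=75. Service 240; fixed 139; total 379.
{D, E}: service 259 + fixed 148 = 407
{A, B, C, D, E}: service 225 + fixed 373 = 598
No other subset beats 348.

Open E only; minimum total cost 348.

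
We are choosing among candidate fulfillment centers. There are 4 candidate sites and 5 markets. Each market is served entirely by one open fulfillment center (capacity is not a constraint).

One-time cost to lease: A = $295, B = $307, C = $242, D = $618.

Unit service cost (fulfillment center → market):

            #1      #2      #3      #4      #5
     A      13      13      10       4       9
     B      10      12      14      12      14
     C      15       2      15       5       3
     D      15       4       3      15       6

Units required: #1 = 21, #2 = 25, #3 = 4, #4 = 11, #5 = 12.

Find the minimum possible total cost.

Minimum total cost: 758

For any fixed open set, each market goes to its cheapest open site; total = fixed + service.
{C}: #1→C 15·21=315, #2→C 2·25=50, #3→C 15·4=60, #4→C 5·11=55, #5→C 3·12=36. Service 516; fixed 242; total 758.
{B, C}: #1→B 10·21=210, #2→C 2·25=50, #3→B 14·4=56, #4→C 5·11=55, #5→C 3·12=36. Service 407; fixed 549; total 956.
{A, C}: #1→A 13·21=273, #2→C 2·25=50, #3→A 10·4=40, #4→A 4·11=44, #5→C 3·12=36. Service 443; fixed 537; total 980.
{A, B, C, D}: #1→B 10·21=210, #2→C 2·25=50, #3→D 3·4=12, #4→A 4·11=44, #5→C 3·12=36. Service 352; fixed 1462; total 1814.
No other subset beats 758.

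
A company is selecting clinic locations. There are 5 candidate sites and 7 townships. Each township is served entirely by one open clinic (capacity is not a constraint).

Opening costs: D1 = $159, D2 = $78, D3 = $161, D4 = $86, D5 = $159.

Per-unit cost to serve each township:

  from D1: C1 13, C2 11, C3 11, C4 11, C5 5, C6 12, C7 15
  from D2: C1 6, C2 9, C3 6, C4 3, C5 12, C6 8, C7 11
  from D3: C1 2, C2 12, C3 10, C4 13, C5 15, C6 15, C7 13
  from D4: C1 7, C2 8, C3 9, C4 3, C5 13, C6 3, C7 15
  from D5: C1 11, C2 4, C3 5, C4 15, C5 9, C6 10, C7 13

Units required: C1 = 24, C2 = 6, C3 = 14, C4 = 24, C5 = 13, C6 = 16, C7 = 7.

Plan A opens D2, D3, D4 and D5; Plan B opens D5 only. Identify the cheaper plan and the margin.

Plan A is cheaper by 305.

Plan A: {D2, D3, D4, D5}: C1→D3 2·24=48, C2→D5 4·6=24, C3→D5 5·14=70, C4→D2 3·24=72, C5→D5 9·13=117, C6→D4 3·16=48, C7→D2 11·7=77. Service 456; fixed 484; total 940.
Plan B: {D5}: C1→D5 11·24=264, C2→D5 4·6=24, C3→D5 5·14=70, C4→D5 15·24=360, C5→D5 9·13=117, C6→D5 10·16=160, C7→D5 13·7=91. Service 1086; fixed 159; total 1245.
Difference: |940 − 1245| = 305.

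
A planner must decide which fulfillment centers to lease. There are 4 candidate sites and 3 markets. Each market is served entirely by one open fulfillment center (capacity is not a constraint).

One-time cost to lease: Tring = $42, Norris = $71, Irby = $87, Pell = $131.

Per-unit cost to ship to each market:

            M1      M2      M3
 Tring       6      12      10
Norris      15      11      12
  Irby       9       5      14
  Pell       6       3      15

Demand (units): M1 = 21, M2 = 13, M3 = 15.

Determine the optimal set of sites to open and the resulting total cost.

Open Tring and Irby; minimum total cost 470.

For any fixed open set, each market goes to its cheapest open site; total = fixed + service.
{Tring, Irby}: M1→Tring 6·21=126, M2→Irby 5·13=65, M3→Tring 10·15=150. Service 341; fixed 129; total 470.
{Tring}: service 432 + fixed 42 = 474
{Tring, Pell}: M1→Tring 6·21=126, M2→Pell 3·13=39, M3→Tring 10·15=150. Service 315; fixed 173; total 488.
{Tring, Norris, Irby, Pell}: M1→Tring 6·21=126, M2→Pell 3·13=39, M3→Tring 10·15=150. Service 315; fixed 331; total 646.
No other subset beats 470.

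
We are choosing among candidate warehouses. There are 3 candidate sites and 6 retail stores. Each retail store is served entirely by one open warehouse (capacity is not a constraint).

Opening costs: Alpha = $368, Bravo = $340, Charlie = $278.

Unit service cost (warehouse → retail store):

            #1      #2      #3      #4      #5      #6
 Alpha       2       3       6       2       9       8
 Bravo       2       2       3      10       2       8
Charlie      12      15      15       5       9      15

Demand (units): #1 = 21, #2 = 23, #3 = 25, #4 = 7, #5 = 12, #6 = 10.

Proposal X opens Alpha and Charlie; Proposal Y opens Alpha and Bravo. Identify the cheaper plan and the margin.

Proposal Y is cheaper by 120.

Proposal X: {Alpha, Charlie}: #1→Alpha 2·21=42, #2→Alpha 3·23=69, #3→Alpha 6·25=150, #4→Alpha 2·7=14, #5→Alpha 9·12=108, #6→Alpha 8·10=80. Service 463; fixed 646; total 1109.
Proposal Y: {Alpha, Bravo}: #1→Alpha 2·21=42, #2→Bravo 2·23=46, #3→Bravo 3·25=75, #4→Alpha 2·7=14, #5→Bravo 2·12=24, #6→Alpha 8·10=80. Service 281; fixed 708; total 989.
Difference: |1109 − 989| = 120.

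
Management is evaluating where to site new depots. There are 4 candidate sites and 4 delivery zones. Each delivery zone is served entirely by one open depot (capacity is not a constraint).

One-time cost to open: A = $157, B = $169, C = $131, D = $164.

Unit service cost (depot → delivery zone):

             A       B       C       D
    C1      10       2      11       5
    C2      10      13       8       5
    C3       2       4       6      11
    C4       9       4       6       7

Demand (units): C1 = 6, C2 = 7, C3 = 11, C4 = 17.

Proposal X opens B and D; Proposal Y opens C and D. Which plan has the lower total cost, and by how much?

Proposal X: {B, D}: C1→B 2·6=12, C2→D 5·7=35, C3→B 4·11=44, C4→B 4·17=68. Service 159; fixed 333; total 492.
Proposal Y: {C, D}: C1→D 5·6=30, C2→D 5·7=35, C3→C 6·11=66, C4→C 6·17=102. Service 233; fixed 295; total 528.
Difference: |492 − 528| = 36.

Proposal X is cheaper by 36.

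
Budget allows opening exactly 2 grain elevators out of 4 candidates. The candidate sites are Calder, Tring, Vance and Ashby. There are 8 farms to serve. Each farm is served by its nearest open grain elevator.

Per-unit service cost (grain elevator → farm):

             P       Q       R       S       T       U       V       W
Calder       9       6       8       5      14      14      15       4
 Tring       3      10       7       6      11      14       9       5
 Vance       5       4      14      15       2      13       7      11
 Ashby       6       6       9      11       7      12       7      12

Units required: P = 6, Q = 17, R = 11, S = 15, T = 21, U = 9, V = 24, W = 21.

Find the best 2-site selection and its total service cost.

With exactly 2 open, each farm uses its cheapest among the chosen.
{Calder, Vance}: P→Vance 5·6=30, Q→Vance 4·17=68, R→Calder 8·11=88, S→Calder 5·15=75, T→Vance 2·21=42, U→Vance 13·9=117, V→Vance 7·24=168, W→Calder 4·21=84. Service cost 672.
{Tring, Vance}: service cost 685
{Calder, Ashby}: service cost 808
Among all 6 size-2 choices, {Calder, Vance} is lowest.

Choose Calder and Vance; total service cost 672.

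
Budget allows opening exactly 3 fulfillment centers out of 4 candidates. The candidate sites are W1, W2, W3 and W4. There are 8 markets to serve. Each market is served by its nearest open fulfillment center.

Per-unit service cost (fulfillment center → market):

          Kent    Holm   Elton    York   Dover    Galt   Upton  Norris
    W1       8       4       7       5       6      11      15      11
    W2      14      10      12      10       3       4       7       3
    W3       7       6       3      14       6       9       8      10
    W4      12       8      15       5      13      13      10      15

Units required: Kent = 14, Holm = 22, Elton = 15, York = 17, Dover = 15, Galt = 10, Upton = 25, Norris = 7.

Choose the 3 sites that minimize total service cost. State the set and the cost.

With exactly 3 open, each market uses its cheapest among the chosen.
{W1, W2, W3}: Kent→W3 7·14=98, Holm→W1 4·22=88, Elton→W3 3·15=45, York→W1 5·17=85, Dover→W2 3·15=45, Galt→W2 4·10=40, Upton→W2 7·25=175, Norris→W2 3·7=21. Service cost 597.
{W2, W3, W4}: service cost 641
{W1, W2, W4}: service cost 671
Among all 4 size-3 choices, {W1, W2, W3} is lowest.

Choose W1, W2 and W3; total service cost 597.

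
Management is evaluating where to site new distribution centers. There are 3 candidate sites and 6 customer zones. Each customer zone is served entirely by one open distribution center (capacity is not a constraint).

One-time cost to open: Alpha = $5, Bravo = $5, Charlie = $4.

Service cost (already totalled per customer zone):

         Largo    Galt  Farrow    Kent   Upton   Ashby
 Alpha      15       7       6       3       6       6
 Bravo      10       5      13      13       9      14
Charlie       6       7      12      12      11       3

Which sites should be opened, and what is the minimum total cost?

Open Alpha and Charlie; minimum total cost 40.

For any fixed open set, each customer zone goes to its cheapest open site; total = fixed + service.
{Alpha, Charlie}: Largo→Charlie 6, Galt→Alpha 7, Farrow→Alpha 6, Kent→Alpha 3, Upton→Alpha 6, Ashby→Charlie 3. Service 31; fixed 9; total 40.
{Alpha, Bravo, Charlie}: Largo→Charlie 6, Galt→Bravo 5, Farrow→Alpha 6, Kent→Alpha 3, Upton→Alpha 6, Ashby→Charlie 3. Service 29; fixed 14; total 43.
{Alpha, Bravo}: service 36 + fixed 10 = 46
{Charlie}: Largo→Charlie 6, Galt→Charlie 7, Farrow→Charlie 12, Kent→Charlie 12, Upton→Charlie 11, Ashby→Charlie 3. Service 51; fixed 4; total 55.
No other subset beats 40.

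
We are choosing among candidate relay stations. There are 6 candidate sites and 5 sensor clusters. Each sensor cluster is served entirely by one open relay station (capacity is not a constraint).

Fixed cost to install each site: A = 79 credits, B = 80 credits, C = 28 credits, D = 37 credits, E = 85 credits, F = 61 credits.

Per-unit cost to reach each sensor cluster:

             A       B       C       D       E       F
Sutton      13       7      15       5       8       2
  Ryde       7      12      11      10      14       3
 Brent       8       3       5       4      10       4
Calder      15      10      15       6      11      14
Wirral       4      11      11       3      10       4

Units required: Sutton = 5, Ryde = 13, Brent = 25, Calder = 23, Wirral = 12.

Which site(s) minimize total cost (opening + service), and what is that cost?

Open D and F; minimum total cost 421.

For any fixed open set, each sensor cluster goes to its cheapest open site; total = fixed + service.
{D, F}: Sutton→F 2·5=10, Ryde→F 3·13=39, Brent→D 4·25=100, Calder→D 6·23=138, Wirral→D 3·12=36. Service 323; fixed 98; total 421.
{C, D, F}: service 323 + fixed 126 = 449
{D}: Sutton→D 5·5=25, Ryde→D 10·13=130, Brent→D 4·25=100, Calder→D 6·23=138, Wirral→D 3·12=36. Service 429; fixed 37; total 466.
{A, B, C, D, E, F}: Sutton→F 2·5=10, Ryde→F 3·13=39, Brent→B 3·25=75, Calder→D 6·23=138, Wirral→D 3·12=36. Service 298; fixed 370; total 668.
No other subset beats 421.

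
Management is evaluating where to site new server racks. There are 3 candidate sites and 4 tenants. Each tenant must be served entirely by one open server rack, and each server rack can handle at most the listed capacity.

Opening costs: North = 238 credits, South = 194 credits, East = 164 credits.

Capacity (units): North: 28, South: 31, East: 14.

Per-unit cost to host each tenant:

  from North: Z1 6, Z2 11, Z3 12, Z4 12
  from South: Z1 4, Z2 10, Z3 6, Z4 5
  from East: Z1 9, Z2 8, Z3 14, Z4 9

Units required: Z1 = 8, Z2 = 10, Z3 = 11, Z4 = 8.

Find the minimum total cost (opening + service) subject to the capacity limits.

Open {South, East}: Z1→South 4·8=32, Z2→East 8·10=80, Z3→South 6·11=66, Z4→South 5·8=40.
Loads: South carries 27/31, East carries 10/14. Service 218; fixed 358; total 576.
Next best feasible plan costs 628.

Minimum total cost: 576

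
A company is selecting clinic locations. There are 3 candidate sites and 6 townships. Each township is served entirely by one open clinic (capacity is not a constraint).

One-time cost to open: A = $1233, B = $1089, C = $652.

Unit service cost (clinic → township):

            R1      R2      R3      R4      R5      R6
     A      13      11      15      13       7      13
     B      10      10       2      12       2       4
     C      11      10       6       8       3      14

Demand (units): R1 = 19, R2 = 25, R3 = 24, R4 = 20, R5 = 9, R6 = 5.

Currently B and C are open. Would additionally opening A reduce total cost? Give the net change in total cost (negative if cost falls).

Current service cost with {B, C}: 686.
Adding A: each township re-picks its cheapest; new service cost 686, saving 0.
Extra fixed cost: 1233. Net change = 1233 − 0 = 1233.
(Totals: 2427 → 3660.)

No — net change +1233 (cost rises by 1233).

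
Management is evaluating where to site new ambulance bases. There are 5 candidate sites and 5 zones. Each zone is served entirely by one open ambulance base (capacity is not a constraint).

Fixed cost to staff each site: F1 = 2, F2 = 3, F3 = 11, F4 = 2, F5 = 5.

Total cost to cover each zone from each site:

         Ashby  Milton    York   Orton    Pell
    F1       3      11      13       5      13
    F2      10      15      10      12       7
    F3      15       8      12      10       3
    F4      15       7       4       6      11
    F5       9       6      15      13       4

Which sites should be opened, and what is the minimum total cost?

Open F1, F4 and F5; minimum total cost 31.

For any fixed open set, each zone goes to its cheapest open site; total = fixed + service.
{F1, F4, F5}: Ashby→F1 3, Milton→F5 6, York→F4 4, Orton→F1 5, Pell→F5 4. Service 22; fixed 9; total 31.
{F1, F2, F4}: service 26 + fixed 7 = 33
{F1, F2, F4, F5}: service 22 + fixed 12 = 34
{F1, F2, F3, F4, F5}: service 21 + fixed 23 = 44
No other subset beats 31.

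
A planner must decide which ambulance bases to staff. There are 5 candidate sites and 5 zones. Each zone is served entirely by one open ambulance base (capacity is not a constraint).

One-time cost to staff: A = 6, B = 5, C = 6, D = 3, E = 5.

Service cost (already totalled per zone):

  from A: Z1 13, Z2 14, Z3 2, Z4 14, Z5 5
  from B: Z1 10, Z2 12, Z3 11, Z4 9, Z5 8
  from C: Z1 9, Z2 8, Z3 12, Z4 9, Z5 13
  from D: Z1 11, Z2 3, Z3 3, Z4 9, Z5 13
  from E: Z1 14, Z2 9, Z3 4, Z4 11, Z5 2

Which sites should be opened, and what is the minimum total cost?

For any fixed open set, each zone goes to its cheapest open site; total = fixed + service.
{D, E}: Z1→D 11, Z2→D 3, Z3→D 3, Z4→D 9, Z5→E 2. Service 28; fixed 8; total 36.
{A, D}: Z1→D 11, Z2→D 3, Z3→A 2, Z4→D 9, Z5→A 5. Service 30; fixed 9; total 39.
{B, D, E}: service 27 + fixed 13 = 40
{A, B, C, D, E}: service 25 + fixed 25 = 50
No other subset beats 36.

Open D and E; minimum total cost 36.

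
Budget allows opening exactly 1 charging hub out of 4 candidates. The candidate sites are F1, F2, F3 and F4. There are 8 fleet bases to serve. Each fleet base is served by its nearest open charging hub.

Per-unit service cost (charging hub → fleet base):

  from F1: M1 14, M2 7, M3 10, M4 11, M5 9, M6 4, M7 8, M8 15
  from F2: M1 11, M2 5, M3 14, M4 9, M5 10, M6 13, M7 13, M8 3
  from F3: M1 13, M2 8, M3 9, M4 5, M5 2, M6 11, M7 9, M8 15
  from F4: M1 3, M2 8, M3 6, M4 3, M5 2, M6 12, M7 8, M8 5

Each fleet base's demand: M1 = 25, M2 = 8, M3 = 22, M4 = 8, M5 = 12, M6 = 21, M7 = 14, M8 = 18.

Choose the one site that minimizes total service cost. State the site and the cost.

With exactly 1 open, each fleet base uses its cheapest among the chosen.
{F4}: M1→F4 3·25=75, M2→F4 8·8=64, M3→F4 6·22=132, M4→F4 3·8=24, M5→F4 2·12=24, M6→F4 12·21=252, M7→F4 8·14=112, M8→F4 5·18=90. Service cost 773.
{F3}: service cost 1278
{F1}: service cost 1288
Among all 4 size-1 choices, {F4} is lowest.

Choose F4 only; total service cost 773.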